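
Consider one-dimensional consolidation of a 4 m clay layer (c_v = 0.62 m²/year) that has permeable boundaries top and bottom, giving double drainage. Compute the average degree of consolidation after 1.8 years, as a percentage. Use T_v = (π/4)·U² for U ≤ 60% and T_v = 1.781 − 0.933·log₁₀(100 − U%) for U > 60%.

Drainage path length: H_d = H/2 = 2 m (double drainage).
T_v = c_v·t/H_d² = 0.62×1.8/2² = 0.279.
T_v = 0.279 corresponds to the U ≤ 60% branch:
U = √(4T_v/π) = 0.596

U ≈ 59.6 %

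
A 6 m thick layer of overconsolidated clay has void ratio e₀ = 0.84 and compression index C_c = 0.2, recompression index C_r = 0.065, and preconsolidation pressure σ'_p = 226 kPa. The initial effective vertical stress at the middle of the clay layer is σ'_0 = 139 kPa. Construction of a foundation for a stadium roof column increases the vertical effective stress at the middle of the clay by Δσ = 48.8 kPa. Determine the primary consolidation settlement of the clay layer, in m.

S_c ≈ 0.0277 m

Final effective stress: σ'_f = 139 + 48.8 = 187.8 kPa.
σ'_f = 187.8 ≤ σ'_p = 226 kPa, so the clay remains overconsolidated and only the recompression index applies:
S_c = C_r·H/(1+e₀)·log₁₀(σ'_f/σ'_0) = 0.065×6/1.84×log₁₀(187.8/139)
    = 0.21196 × 0.13068 = 0.0277 m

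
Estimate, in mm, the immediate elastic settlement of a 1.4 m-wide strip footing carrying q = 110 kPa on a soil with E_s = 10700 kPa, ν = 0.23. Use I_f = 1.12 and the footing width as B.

S_e ≈ 15.3 mm

Immediate (elastic) settlement: S_e = q·B·(1−ν²)/E_s · I_f.
S_e = 110 × 1.4 × (1 − 0.23²) / 10700 × 1.12
    = 110 × 1.4 × 0.9471 / 10700 × 1.12
    = 0.01527 m = 15.27 mm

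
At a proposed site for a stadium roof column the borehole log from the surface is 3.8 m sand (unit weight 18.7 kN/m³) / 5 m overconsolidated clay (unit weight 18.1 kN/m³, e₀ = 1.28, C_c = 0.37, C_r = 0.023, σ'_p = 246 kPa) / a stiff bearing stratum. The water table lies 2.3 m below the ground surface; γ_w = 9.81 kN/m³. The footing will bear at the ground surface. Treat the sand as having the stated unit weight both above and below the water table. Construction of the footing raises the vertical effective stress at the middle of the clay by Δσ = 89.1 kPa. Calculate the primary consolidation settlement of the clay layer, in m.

S_c ≈ 0.0168 m

Mid-depth of clay below the ground surface: z = 3.8 + 5/2 = 6.3 m.
Total vertical stress at mid-clay: σ_v = 18.7×3.8 + 18.1×2.5 = 116.31 kPa.
Pore pressure: u = 9.81×(6.3 − 2.3) = 39.24 kPa.
Initial effective stress: σ'_0 = σ_v − u = 116.31 − 39.24 = 77.07 kPa.
Final effective stress: σ'_f = 77.07 + 89.1 = 166.17 kPa.
σ'_f = 166.17 ≤ σ'_p = 246 kPa, so the clay remains overconsolidated and only the recompression index applies:
S_c = C_r·H/(1+e₀)·log₁₀(σ'_f/σ'_0) = 0.023×5/2.28×log₁₀(166.17/77.07)
    = 0.050439 × 0.33367 = 0.01683 m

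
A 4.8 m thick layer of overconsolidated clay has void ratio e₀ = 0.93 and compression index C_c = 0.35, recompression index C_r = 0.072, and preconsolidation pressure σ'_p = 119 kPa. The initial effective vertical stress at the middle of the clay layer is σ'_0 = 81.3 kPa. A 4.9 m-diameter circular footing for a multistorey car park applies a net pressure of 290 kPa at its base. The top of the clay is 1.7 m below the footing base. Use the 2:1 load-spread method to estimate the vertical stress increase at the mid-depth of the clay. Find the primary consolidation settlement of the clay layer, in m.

Mid-depth of clay below the footing base: z = 1.7 + 4.8/2 = 4.1 m.
Stress increase at mid-clay by the 2:1 spreading method:
Δσ ≈ qD²/(D+z)² = 290×4.9²/(4.9+4.1)² = 85.962 kPa
Final effective stress: σ'_f = 81.3 + 85.962 = 167.26 kPa.
σ'_f = 167.26 > σ'_p = 119 kPa, so the stress path crosses the preconsolidation pressure — recompression up to σ'_p, then virgin compression beyond:
S_c = H/(1+e₀)·[C_r·log₁₀(σ'_p/σ'_0) + C_c·log₁₀(σ'_f/σ'_p)]
    = 4.8/1.93 × [0.072×log₁₀(119/81.3) + 0.35×log₁₀(167.26/119)]
    = 2.487 × [0.011913 + 0.051746] = 0.1583 m

S_c ≈ 0.158 m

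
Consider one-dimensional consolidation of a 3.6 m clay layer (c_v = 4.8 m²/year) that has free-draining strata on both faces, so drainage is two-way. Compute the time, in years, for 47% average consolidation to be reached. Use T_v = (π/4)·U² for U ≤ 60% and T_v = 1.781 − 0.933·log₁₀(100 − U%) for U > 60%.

t ≈ 0.117 years

Drainage path length: H_d = H/2 = 1.8 m (double drainage).
U ≤ 60%: T_v = (π/4)·U² = (π/4)×0.47² = 0.17349.
t = T_v·H_d²/c_v = 0.17349×1.8²/4.8 = 0.1171 years.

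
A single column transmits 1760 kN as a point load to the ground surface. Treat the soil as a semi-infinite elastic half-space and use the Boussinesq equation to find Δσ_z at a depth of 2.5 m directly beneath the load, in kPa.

Δσ_z ≈ 134 kPa

Boussinesq vertical stress below a point load on an elastic half-space:
Δσ_z = 3P/(2πz²) · [1 + (r/z)²]^(−5/2)
r/z = 0/2.5 = 0; [1+(r/z)²]^(−5/2) = 1.
Δσ_z = 3×1760/(2π×2.5²) × 1 = 134.45 × 1 = 134.4 kPa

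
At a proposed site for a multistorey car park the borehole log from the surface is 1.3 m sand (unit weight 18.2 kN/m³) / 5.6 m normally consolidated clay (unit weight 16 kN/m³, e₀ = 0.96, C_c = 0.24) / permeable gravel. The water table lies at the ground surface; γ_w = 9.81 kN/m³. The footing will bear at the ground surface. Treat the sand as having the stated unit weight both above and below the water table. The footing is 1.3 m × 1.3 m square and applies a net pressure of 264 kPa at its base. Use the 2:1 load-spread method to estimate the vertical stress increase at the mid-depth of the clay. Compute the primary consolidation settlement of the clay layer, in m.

S_c ≈ 0.129 m

Mid-depth of clay below the ground surface: z = 1.3 + 5.6/2 = 4.1 m.
Total vertical stress at mid-clay: σ_v = 18.2×1.3 + 16×2.8 = 68.46 kPa.
Pore pressure: u = 9.81×(4.1 − 0) = 40.221 kPa.
Initial effective stress: σ'_0 = σ_v − u = 68.46 − 40.221 = 28.239 kPa.
Stress increase at mid-clay by the 2:1 spreading method:
Δσ = qBL/((B+z)(L+z)) = 264×1.3×1.3/((1.3+4.1)(1.3+4.1)) = 15.3 kPa
Final effective stress: σ'_f = σ'_0 + Δσ = 28.239 + 15.3 = 43.539 kPa.
Normally consolidated clay, so the full stress increment lies on the virgin compression line:
S_c = C_c·H/(1+e₀)·log₁₀(σ'_f/σ'_0) = 0.24×5.6/(1+0.96)×log₁₀(43.539/28.239)
    = 0.68571 × 0.18803 = 0.1289 m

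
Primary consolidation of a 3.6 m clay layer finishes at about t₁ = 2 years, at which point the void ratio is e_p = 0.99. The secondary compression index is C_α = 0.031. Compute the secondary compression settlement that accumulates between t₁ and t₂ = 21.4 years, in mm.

Secondary compression: S_s = C_α·H/(1+e_p)·log₁₀(t₂/t₁)
S_s = 0.031×3.6/(1+0.99)×log₁₀(21.4/2)
    = 0.05608 × 1.029 = 0.05773 m

S_s ≈ 57.7 mm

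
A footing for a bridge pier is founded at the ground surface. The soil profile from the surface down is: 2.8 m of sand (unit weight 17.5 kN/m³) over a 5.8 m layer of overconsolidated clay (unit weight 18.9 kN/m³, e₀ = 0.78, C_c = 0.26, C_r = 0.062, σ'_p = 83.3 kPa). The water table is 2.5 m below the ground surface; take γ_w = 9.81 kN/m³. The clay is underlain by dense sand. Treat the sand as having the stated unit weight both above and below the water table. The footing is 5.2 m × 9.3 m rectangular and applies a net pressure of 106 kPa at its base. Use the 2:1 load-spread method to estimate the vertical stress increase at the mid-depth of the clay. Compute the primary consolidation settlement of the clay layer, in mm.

Mid-depth of clay below the ground surface: z = 2.8 + 5.8/2 = 5.7 m.
Total vertical stress at mid-clay: σ_v = 17.5×2.8 + 18.9×2.9 = 103.81 kPa.
Pore pressure: u = 9.81×(5.7 − 2.5) = 31.392 kPa.
Initial effective stress: σ'_0 = σ_v − u = 103.81 − 31.392 = 72.418 kPa.
Stress increase at mid-clay by the 2:1 spreading method:
Δσ = qBL/((B+z)(L+z)) = 106×5.2×9.3/((5.2+5.7)(9.3+5.7)) = 31.353 kPa
Final effective stress: σ'_f = 72.418 + 31.353 = 103.77 kPa.
σ'_f = 103.77 > σ'_p = 83.3 kPa, so the stress path crosses the preconsolidation pressure — recompression up to σ'_p, then virgin compression beyond:
S_c = H/(1+e₀)·[C_r·log₁₀(σ'_p/σ'_0) + C_c·log₁₀(σ'_f/σ'_p)]
    = 5.8/1.78 × [0.062×log₁₀(83.3/72.418) + 0.26×log₁₀(103.77/83.3)]
    = 3.2584 × [0.0037695 + 0.024811] = 0.09313 m

S_c ≈ 93.1 mm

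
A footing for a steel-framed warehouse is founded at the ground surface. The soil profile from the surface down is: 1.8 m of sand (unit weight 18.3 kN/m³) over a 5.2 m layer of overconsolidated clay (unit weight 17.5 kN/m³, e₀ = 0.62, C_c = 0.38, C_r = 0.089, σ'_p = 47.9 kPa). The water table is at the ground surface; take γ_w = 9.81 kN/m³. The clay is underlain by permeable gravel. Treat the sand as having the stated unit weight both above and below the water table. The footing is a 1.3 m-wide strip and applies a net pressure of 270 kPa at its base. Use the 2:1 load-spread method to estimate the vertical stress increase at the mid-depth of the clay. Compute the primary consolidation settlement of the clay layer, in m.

S_c ≈ 0.411 m

Mid-depth of clay below the ground surface: z = 1.8 + 5.2/2 = 4.4 m.
Total vertical stress at mid-clay: σ_v = 18.3×1.8 + 17.5×2.6 = 78.44 kPa.
Pore pressure: u = 9.81×(4.4 − 0) = 43.164 kPa.
Initial effective stress: σ'_0 = σ_v − u = 78.44 − 43.164 = 35.276 kPa.
Stress increase at mid-clay by the 2:1 spreading method:
Δσ = qB/(B+z) = 270×1.3/(1.3+4.4) = 61.579 kPa
Final effective stress: σ'_f = 35.276 + 61.579 = 96.855 kPa.
σ'_f = 96.855 > σ'_p = 47.9 kPa, so the stress path crosses the preconsolidation pressure — recompression up to σ'_p, then virgin compression beyond:
S_c = H/(1+e₀)·[C_r·log₁₀(σ'_p/σ'_0) + C_c·log₁₀(σ'_f/σ'_p)]
    = 5.2/1.62 × [0.089×log₁₀(47.9/35.276) + 0.38×log₁₀(96.855/47.9)]
    = 3.2099 × [0.011824 + 0.1162] = 0.4109 m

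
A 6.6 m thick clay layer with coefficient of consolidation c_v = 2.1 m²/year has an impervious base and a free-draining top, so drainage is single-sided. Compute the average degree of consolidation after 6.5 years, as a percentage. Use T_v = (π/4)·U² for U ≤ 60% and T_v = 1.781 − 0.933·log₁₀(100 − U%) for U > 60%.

Drainage path length: H_d = H = 6.6 m (single drainage).
T_v = c_v·t/H_d² = 2.1×6.5/6.6² = 0.31336.
T_v = 0.31336 corresponds to the U > 60% branch:
U = 1 − 10^((1.781 − T_v)/0.933)/100 = 0.6259

U ≈ 62.6 %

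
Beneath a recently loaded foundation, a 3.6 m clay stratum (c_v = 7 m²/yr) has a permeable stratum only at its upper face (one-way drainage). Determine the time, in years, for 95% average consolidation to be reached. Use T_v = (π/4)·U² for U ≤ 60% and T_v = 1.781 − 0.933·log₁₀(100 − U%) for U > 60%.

t ≈ 2.09 years

Drainage path length: H_d = H = 3.6 m (single drainage).
U > 60%: T_v = 1.781 − 0.933·log₁₀(100 − 95) = 1.1289.
t = T_v·H_d²/c_v = 1.1289×3.6²/7 = 2.09 years.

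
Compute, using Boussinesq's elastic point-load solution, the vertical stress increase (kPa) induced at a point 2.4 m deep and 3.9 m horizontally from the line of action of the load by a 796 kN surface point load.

Boussinesq vertical stress below a point load on an elastic half-space:
Δσ_z = 3P/(2πz²) · [1 + (r/z)²]^(−5/2)
r/z = 3.9/2.4 = 1.625; [1+(r/z)²]^(−5/2) = 0.039542.
Δσ_z = 3×796/(2π×2.4²) × 0.039542 = 65.983 × 0.039542 = 2.609 kPa

Δσ_z ≈ 2.61 kPa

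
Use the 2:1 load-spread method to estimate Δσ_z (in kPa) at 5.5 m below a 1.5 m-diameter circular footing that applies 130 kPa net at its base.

By the 2:1 method the load spreads at 1 horizontal : 2 vertical, so at depth z the loaded area has grown by z in each plan dimension:
Δσ ≈ qD²/(D+z)² = 130×1.5²/(1.5+5.5)² = 5.9694 kPa

Δσ_z ≈ 5.97 kPa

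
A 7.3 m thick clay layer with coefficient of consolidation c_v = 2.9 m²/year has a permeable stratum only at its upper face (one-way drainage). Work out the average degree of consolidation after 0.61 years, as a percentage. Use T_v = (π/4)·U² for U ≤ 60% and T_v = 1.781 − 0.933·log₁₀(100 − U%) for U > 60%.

U ≈ 20.6 %

Drainage path length: H_d = H = 7.3 m (single drainage).
T_v = c_v·t/H_d² = 2.9×0.61/7.3² = 0.033196.
T_v = 0.033196 corresponds to the U ≤ 60% branch:
U = √(4T_v/π) = 0.2056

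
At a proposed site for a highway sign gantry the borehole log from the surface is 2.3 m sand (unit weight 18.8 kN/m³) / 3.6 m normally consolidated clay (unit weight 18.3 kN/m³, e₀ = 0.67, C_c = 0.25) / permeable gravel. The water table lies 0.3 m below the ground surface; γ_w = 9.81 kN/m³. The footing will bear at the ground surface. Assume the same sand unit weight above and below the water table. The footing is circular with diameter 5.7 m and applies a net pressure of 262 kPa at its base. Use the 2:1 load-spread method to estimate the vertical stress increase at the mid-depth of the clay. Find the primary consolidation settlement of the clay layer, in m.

Mid-depth of clay below the ground surface: z = 2.3 + 3.6/2 = 4.1 m.
Total vertical stress at mid-clay: σ_v = 18.8×2.3 + 18.3×1.8 = 76.18 kPa.
Pore pressure: u = 9.81×(4.1 − 0.3) = 37.278 kPa.
Initial effective stress: σ'_0 = σ_v − u = 76.18 − 37.278 = 38.902 kPa.
Stress increase at mid-clay by the 2:1 spreading method:
Δσ ≈ qD²/(D+z)² = 262×5.7²/(5.7+4.1)² = 88.634 kPa
Final effective stress: σ'_f = σ'_0 + Δσ = 38.902 + 88.634 = 127.54 kPa.
Normally consolidated clay, so the full stress increment lies on the virgin compression line:
S_c = C_c·H/(1+e₀)·log₁₀(σ'_f/σ'_0) = 0.25×3.6/(1+0.67)×log₁₀(127.54/38.902)
    = 0.53892 × 0.51567 = 0.2779 m

S_c ≈ 0.278 m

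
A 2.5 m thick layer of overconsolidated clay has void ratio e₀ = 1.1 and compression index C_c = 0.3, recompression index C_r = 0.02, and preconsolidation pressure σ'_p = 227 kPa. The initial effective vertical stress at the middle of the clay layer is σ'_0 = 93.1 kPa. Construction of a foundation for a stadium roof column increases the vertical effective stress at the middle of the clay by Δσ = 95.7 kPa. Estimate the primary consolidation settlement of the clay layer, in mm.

S_c ≈ 7.31 mm

Final effective stress: σ'_f = 93.1 + 95.7 = 188.8 kPa.
σ'_f = 188.8 ≤ σ'_p = 227 kPa, so the clay remains overconsolidated and only the recompression index applies:
S_c = C_r·H/(1+e₀)·log₁₀(σ'_f/σ'_0) = 0.02×2.5/2.1×log₁₀(188.8/93.1)
    = 0.02381 × 0.30705 = 0.007311 m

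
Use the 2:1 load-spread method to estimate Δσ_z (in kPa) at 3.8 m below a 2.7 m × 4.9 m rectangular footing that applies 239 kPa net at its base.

By the 2:1 method the load spreads at 1 horizontal : 2 vertical, so at depth z the loaded area has grown by z in each plan dimension:
Δσ = qBL/((B+z)(L+z)) = 239×2.7×4.9/((2.7+3.8)(4.9+3.8)) = 55.915 kPa

Δσ_z ≈ 55.9 kPa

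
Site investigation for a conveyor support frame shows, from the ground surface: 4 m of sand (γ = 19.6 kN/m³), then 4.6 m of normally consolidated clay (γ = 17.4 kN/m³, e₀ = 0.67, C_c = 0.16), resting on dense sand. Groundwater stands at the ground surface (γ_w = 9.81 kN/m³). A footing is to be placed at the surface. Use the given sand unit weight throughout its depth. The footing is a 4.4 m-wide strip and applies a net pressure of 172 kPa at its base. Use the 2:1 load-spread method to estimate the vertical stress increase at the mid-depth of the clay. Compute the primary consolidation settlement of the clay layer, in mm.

S_c ≈ 155 mm

Mid-depth of clay below the ground surface: z = 4 + 4.6/2 = 6.3 m.
Total vertical stress at mid-clay: σ_v = 19.6×4 + 17.4×2.3 = 118.42 kPa.
Pore pressure: u = 9.81×(6.3 − 0) = 61.803 kPa.
Initial effective stress: σ'_0 = σ_v − u = 118.42 − 61.803 = 56.617 kPa.
Stress increase at mid-clay by the 2:1 spreading method:
Δσ = qB/(B+z) = 172×4.4/(4.4+6.3) = 70.729 kPa
Final effective stress: σ'_f = σ'_0 + Δσ = 56.617 + 70.729 = 127.35 kPa.
Normally consolidated clay, so the full stress increment lies on the virgin compression line:
S_c = C_c·H/(1+e₀)·log₁₀(σ'_f/σ'_0) = 0.16×4.6/(1+0.67)×log₁₀(127.35/56.617)
    = 0.44072 × 0.35205 = 0.1552 m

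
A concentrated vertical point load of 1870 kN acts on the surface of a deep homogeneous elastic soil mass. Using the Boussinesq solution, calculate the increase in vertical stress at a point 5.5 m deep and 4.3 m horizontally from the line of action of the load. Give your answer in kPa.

Δσ_z ≈ 8.96 kPa

Boussinesq vertical stress below a point load on an elastic half-space:
Δσ_z = 3P/(2πz²) · [1 + (r/z)²]^(−5/2)
r/z = 4.3/5.5 = 0.78182; [1+(r/z)²]^(−5/2) = 0.30346.
Δσ_z = 3×1870/(2π×5.5²) × 0.30346 = 29.516 × 0.30346 = 8.957 kPa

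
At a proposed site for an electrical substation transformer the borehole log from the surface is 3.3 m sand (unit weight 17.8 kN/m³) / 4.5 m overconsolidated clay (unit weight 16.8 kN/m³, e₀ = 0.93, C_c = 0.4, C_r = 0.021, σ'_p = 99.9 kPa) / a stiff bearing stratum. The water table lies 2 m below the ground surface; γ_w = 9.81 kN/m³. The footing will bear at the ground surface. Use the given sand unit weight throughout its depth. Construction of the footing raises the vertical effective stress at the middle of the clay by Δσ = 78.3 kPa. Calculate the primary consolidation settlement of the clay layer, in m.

Mid-depth of clay below the ground surface: z = 3.3 + 4.5/2 = 5.55 m.
Total vertical stress at mid-clay: σ_v = 17.8×3.3 + 16.8×2.25 = 96.54 kPa.
Pore pressure: u = 9.81×(5.55 − 2) = 34.825 kPa.
Initial effective stress: σ'_0 = σ_v − u = 96.54 − 34.825 = 61.715 kPa.
Final effective stress: σ'_f = 61.715 + 78.3 = 140.01 kPa.
σ'_f = 140.01 > σ'_p = 99.9 kPa, so the stress path crosses the preconsolidation pressure — recompression up to σ'_p, then virgin compression beyond:
S_c = H/(1+e₀)·[C_r·log₁₀(σ'_p/σ'_0) + C_c·log₁₀(σ'_f/σ'_p)]
    = 4.5/1.93 × [0.021×log₁₀(99.9/61.715) + 0.4×log₁₀(140.01/99.9)]
    = 2.3316 × [0.0043927 + 0.058637] = 0.147 m

S_c ≈ 0.147 m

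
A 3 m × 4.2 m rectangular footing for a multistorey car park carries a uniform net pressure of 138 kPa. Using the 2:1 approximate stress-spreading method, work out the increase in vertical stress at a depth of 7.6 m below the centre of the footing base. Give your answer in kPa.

By the 2:1 method the load spreads at 1 horizontal : 2 vertical, so at depth z the loaded area has grown by z in each plan dimension:
Δσ = qBL/((B+z)(L+z)) = 138×3×4.2/((3+7.6)(4.2+7.6)) = 13.902 kPa

Δσ_z ≈ 13.9 kPa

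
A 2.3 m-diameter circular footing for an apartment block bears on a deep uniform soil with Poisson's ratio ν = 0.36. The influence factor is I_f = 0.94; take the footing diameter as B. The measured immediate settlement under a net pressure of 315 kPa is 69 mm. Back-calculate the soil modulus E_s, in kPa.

S_e = q·B·(1−ν²)/E_s · I_f  ⇒  E_s = q·B·(1−ν²)·I_f / S_e.
E_s = 315 × 2.3 × 0.8704 × 0.94 / 0.069 = 8591 kPa

E_s ≈ 8590 kPa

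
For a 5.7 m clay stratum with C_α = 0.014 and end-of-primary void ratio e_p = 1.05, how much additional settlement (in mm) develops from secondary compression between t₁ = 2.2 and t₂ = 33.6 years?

S_s ≈ 46.1 mm

Secondary compression: S_s = C_α·H/(1+e_p)·log₁₀(t₂/t₁)
S_s = 0.014×5.7/(1+1.05)×log₁₀(33.6/2.2)
    = 0.03893 × 1.184 = 0.04609 m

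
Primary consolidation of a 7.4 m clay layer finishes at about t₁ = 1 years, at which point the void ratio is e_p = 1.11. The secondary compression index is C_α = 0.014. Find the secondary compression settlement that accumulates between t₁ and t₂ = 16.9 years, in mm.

S_s ≈ 60.3 mm

Secondary compression: S_s = C_α·H/(1+e_p)·log₁₀(t₂/t₁)
S_s = 0.014×7.4/(1+1.11)×log₁₀(16.9/1)
    = 0.0491 × 1.228 = 0.06029 m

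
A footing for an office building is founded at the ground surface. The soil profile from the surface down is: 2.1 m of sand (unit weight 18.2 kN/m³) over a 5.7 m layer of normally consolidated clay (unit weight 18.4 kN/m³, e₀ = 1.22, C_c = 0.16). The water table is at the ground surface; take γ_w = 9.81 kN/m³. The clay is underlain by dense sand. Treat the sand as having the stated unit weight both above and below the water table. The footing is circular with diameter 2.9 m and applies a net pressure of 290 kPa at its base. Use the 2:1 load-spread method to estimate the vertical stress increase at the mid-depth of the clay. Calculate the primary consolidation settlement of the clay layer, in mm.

Mid-depth of clay below the ground surface: z = 2.1 + 5.7/2 = 4.95 m.
Total vertical stress at mid-clay: σ_v = 18.2×2.1 + 18.4×2.85 = 90.66 kPa.
Pore pressure: u = 9.81×(4.95 − 0) = 48.56 kPa.
Initial effective stress: σ'_0 = σ_v − u = 90.66 − 48.56 = 42.1 kPa.
Stress increase at mid-clay by the 2:1 spreading method:
Δσ ≈ qD²/(D+z)² = 290×2.9²/(2.9+4.95)² = 39.578 kPa
Final effective stress: σ'_f = σ'_0 + Δσ = 42.1 + 39.578 = 81.678 kPa.
Normally consolidated clay, so the full stress increment lies on the virgin compression line:
S_c = C_c·H/(1+e₀)·log₁₀(σ'_f/σ'_0) = 0.16×5.7/(1+1.22)×log₁₀(81.678/42.1)
    = 0.41081 × 0.28782 = 0.1182 m

S_c ≈ 118 mm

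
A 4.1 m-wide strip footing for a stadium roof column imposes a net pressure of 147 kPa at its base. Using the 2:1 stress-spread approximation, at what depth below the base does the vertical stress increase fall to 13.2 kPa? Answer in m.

2:1 spreading — at depth z the loaded area has grown by z in each plan dimension:
qB/(B+z) = Δσ_z ⇒ z = qB/Δσ_z − B = 147×4.1/13.2 − 4.1 = 41.56 m

z ≈ 41.6 m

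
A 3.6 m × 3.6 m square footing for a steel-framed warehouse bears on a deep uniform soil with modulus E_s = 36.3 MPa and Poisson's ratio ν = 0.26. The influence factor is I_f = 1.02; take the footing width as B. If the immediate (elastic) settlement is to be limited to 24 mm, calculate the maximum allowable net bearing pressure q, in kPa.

E_s = 36.3 MPa = 36300 kPa.
S_e = q·B·(1−ν²)/E_s · I_f  ⇒  q = S_e·E_s / (B·(1−ν²)·I_f).
q = 0.024 × 36300 / (3.6 × 0.9324 × 1.02) = 254.5 kPa

q ≈ 254 kPa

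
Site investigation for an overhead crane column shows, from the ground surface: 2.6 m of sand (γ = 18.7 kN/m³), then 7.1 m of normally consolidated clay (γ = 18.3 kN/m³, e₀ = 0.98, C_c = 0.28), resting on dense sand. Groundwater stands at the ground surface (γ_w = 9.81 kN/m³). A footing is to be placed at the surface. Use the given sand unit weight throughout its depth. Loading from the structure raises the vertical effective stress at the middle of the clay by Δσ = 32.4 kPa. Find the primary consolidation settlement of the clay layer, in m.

S_c ≈ 0.207 m

Mid-depth of clay below the ground surface: z = 2.6 + 7.1/2 = 6.15 m.
Total vertical stress at mid-clay: σ_v = 18.7×2.6 + 18.3×3.55 = 113.59 kPa.
Pore pressure: u = 9.81×(6.15 − 0) = 60.332 kPa.
Initial effective stress: σ'_0 = σ_v − u = 113.59 − 60.332 = 53.258 kPa.
Final effective stress: σ'_f = σ'_0 + Δσ = 53.258 + 32.4 = 85.658 kPa.
Normally consolidated clay, so the full stress increment lies on the virgin compression line:
S_c = C_c·H/(1+e₀)·log₁₀(σ'_f/σ'_0) = 0.28×7.1/(1+0.98)×log₁₀(85.658/53.258)
    = 1.004 × 0.20638 = 0.2072 m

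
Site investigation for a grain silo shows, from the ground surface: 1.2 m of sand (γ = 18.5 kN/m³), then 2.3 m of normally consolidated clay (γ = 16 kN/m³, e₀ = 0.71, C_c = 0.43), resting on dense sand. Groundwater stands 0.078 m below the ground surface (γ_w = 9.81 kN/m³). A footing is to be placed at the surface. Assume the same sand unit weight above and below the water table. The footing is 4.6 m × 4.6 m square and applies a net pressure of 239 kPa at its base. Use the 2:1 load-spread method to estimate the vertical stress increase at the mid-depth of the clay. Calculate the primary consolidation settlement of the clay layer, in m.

S_c ≈ 0.478 m

Mid-depth of clay below the ground surface: z = 1.2 + 2.3/2 = 2.35 m.
Total vertical stress at mid-clay: σ_v = 18.5×1.2 + 16×1.15 = 40.6 kPa.
Pore pressure: u = 9.81×(2.35 − 0.078) = 22.288 kPa.
Initial effective stress: σ'_0 = σ_v − u = 40.6 − 22.288 = 18.312 kPa.
Stress increase at mid-clay by the 2:1 spreading method:
Δσ = qBL/((B+z)(L+z)) = 239×4.6×4.6/((4.6+2.35)(4.6+2.35)) = 104.7 kPa
Final effective stress: σ'_f = σ'_0 + Δσ = 18.312 + 104.7 = 123.01 kPa.
Normally consolidated clay, so the full stress increment lies on the virgin compression line:
S_c = C_c·H/(1+e₀)·log₁₀(σ'_f/σ'_0) = 0.43×2.3/(1+0.71)×log₁₀(123.01/18.312)
    = 0.57836 × 0.8272 = 0.4784 m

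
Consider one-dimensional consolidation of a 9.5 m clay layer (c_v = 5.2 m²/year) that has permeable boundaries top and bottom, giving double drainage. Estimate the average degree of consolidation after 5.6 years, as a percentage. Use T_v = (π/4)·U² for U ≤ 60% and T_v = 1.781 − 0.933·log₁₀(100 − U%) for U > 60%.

U ≈ 96.6 %

Drainage path length: H_d = H/2 = 4.75 m (double drainage).
T_v = c_v·t/H_d² = 5.2×5.6/4.75² = 1.2906.
T_v = 1.2906 corresponds to the U > 60% branch:
U = 1 − 10^((1.781 − T_v)/0.933)/100 = 0.9665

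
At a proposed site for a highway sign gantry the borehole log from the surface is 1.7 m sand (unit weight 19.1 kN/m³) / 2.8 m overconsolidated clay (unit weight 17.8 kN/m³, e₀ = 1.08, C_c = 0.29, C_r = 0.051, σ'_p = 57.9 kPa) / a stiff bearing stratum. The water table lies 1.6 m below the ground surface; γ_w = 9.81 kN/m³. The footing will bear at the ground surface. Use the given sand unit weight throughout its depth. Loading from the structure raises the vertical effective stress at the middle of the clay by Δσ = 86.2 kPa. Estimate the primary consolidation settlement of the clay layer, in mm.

S_c ≈ 145 mm

Mid-depth of clay below the ground surface: z = 1.7 + 2.8/2 = 3.1 m.
Total vertical stress at mid-clay: σ_v = 19.1×1.7 + 17.8×1.4 = 57.39 kPa.
Pore pressure: u = 9.81×(3.1 − 1.6) = 14.715 kPa.
Initial effective stress: σ'_0 = σ_v − u = 57.39 − 14.715 = 42.675 kPa.
Final effective stress: σ'_f = 42.675 + 86.2 = 128.88 kPa.
σ'_f = 128.88 > σ'_p = 57.9 kPa, so the stress path crosses the preconsolidation pressure — recompression up to σ'_p, then virgin compression beyond:
S_c = H/(1+e₀)·[C_r·log₁₀(σ'_p/σ'_0) + C_c·log₁₀(σ'_f/σ'_p)]
    = 2.8/2.08 × [0.051×log₁₀(57.9/42.675) + 0.29×log₁₀(128.88/57.9)]
    = 1.3462 × [0.0067578 + 0.10078] = 0.1448 m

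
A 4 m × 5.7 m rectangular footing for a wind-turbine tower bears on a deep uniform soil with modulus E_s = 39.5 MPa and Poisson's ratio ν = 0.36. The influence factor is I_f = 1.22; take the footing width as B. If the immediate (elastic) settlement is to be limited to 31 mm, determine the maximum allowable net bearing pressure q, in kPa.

q ≈ 288 kPa

E_s = 39.5 MPa = 39500 kPa.
S_e = q·B·(1−ν²)/E_s · I_f  ⇒  q = S_e·E_s / (B·(1−ν²)·I_f).
q = 0.031 × 39500 / (4 × 0.8704 × 1.22) = 288.3 kPa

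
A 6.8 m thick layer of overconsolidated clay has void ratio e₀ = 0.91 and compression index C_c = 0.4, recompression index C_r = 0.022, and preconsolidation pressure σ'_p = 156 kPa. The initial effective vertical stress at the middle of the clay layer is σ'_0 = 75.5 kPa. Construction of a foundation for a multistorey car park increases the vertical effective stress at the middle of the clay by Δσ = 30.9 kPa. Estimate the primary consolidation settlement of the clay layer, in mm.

S_c ≈ 11.7 mm

Final effective stress: σ'_f = 75.5 + 30.9 = 106.4 kPa.
σ'_f = 106.4 ≤ σ'_p = 156 kPa, so the clay remains overconsolidated and only the recompression index applies:
S_c = C_r·H/(1+e₀)·log₁₀(σ'_f/σ'_0) = 0.022×6.8/1.91×log₁₀(106.4/75.5)
    = 0.078324 × 0.14899 = 0.01167 m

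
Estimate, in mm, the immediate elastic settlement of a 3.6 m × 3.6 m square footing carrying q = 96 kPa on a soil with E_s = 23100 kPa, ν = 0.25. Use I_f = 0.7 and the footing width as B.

S_e ≈ 9.82 mm

Immediate (elastic) settlement: S_e = q·B·(1−ν²)/E_s · I_f.
S_e = 96 × 3.6 × (1 − 0.25²) / 23100 × 0.7
    = 96 × 3.6 × 0.9375 / 23100 × 0.7
    = 0.009818 m = 9.818 mm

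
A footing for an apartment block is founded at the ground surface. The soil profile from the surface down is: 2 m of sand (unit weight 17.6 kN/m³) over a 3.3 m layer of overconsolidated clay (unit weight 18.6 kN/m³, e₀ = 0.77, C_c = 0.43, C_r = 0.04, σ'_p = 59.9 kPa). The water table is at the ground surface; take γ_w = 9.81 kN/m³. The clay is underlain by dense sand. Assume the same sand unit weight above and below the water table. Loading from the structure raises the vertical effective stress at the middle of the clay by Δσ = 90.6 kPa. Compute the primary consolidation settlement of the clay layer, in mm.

S_c ≈ 266 mm

Mid-depth of clay below the ground surface: z = 2 + 3.3/2 = 3.65 m.
Total vertical stress at mid-clay: σ_v = 17.6×2 + 18.6×1.65 = 65.89 kPa.
Pore pressure: u = 9.81×(3.65 − 0) = 35.806 kPa.
Initial effective stress: σ'_0 = σ_v − u = 65.89 − 35.806 = 30.084 kPa.
Final effective stress: σ'_f = 30.084 + 90.6 = 120.68 kPa.
σ'_f = 120.68 > σ'_p = 59.9 kPa, so the stress path crosses the preconsolidation pressure — recompression up to σ'_p, then virgin compression beyond:
S_c = H/(1+e₀)·[C_r·log₁₀(σ'_p/σ'_0) + C_c·log₁₀(σ'_f/σ'_p)]
    = 3.3/1.77 × [0.04×log₁₀(59.9/30.084) + 0.43×log₁₀(120.68/59.9)]
    = 1.8644 × [0.011964 + 0.13081] = 0.2662 m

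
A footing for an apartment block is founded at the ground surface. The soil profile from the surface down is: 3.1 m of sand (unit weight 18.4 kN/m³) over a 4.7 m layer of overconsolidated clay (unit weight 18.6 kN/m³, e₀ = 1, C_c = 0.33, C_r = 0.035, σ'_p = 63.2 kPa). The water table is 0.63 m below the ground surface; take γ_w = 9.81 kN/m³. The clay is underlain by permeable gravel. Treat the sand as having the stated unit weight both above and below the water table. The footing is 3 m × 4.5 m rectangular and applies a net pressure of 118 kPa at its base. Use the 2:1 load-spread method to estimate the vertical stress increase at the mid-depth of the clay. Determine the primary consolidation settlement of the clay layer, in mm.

S_c ≈ 51.8 mm

Mid-depth of clay below the ground surface: z = 3.1 + 4.7/2 = 5.45 m.
Total vertical stress at mid-clay: σ_v = 18.4×3.1 + 18.6×2.35 = 100.75 kPa.
Pore pressure: u = 9.81×(5.45 − 0.63) = 47.284 kPa.
Initial effective stress: σ'_0 = σ_v − u = 100.75 − 47.284 = 53.466 kPa.
Stress increase at mid-clay by the 2:1 spreading method:
Δσ = qBL/((B+z)(L+z)) = 118×3×4.5/((3+5.45)(4.5+5.45)) = 18.947 kPa
Final effective stress: σ'_f = 53.466 + 18.947 = 72.413 kPa.
σ'_f = 72.413 > σ'_p = 63.2 kPa, so the stress path crosses the preconsolidation pressure — recompression up to σ'_p, then virgin compression beyond:
S_c = H/(1+e₀)·[C_r·log₁₀(σ'_p/σ'_0) + C_c·log₁₀(σ'_f/σ'_p)]
    = 4.7/2 × [0.035×log₁₀(63.2/53.466) + 0.33×log₁₀(72.413/63.2)]
    = 2.35 × [0.0025424 + 0.019503] = 0.05181 m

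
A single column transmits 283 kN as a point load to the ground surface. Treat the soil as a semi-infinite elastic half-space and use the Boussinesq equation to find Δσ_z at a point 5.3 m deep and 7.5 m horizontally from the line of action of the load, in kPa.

Δσ_z ≈ 0.308 kPa

Boussinesq vertical stress below a point load on an elastic half-space:
Δσ_z = 3P/(2πz²) · [1 + (r/z)²]^(−5/2)
r/z = 7.5/5.3 = 1.4151; [1+(r/z)²]^(−5/2) = 0.064017.
Δσ_z = 3×283/(2π×5.3²) × 0.064017 = 4.8103 × 0.064017 = 0.3079 kPa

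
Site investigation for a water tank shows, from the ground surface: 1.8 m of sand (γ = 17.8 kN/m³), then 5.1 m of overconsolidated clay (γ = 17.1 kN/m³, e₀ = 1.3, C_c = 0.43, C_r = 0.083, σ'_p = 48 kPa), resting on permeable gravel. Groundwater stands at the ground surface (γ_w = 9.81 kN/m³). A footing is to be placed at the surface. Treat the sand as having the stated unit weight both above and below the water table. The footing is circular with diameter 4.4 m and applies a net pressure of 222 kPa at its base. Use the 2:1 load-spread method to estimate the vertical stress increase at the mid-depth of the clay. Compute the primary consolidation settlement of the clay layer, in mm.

Mid-depth of clay below the ground surface: z = 1.8 + 5.1/2 = 4.35 m.
Total vertical stress at mid-clay: σ_v = 17.8×1.8 + 17.1×2.55 = 75.645 kPa.
Pore pressure: u = 9.81×(4.35 − 0) = 42.673 kPa.
Initial effective stress: σ'_0 = σ_v − u = 75.645 − 42.673 = 32.972 kPa.
Stress increase at mid-clay by the 2:1 spreading method:
Δσ ≈ qD²/(D+z)² = 222×4.4²/(4.4+4.35)² = 56.136 kPa
Final effective stress: σ'_f = 32.972 + 56.136 = 89.108 kPa.
σ'_f = 89.108 > σ'_p = 48 kPa, so the stress path crosses the preconsolidation pressure — recompression up to σ'_p, then virgin compression beyond:
S_c = H/(1+e₀)·[C_r·log₁₀(σ'_p/σ'_0) + C_c·log₁₀(σ'_f/σ'_p)]
    = 5.1/2.3 × [0.083×log₁₀(48/32.972) + 0.43×log₁₀(89.108/48)]
    = 2.2174 × [0.013537 + 0.11553] = 0.2862 m

S_c ≈ 286 mm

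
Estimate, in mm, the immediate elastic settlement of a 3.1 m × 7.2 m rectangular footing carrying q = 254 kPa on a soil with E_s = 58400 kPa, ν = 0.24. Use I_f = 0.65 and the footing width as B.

Immediate (elastic) settlement: S_e = q·B·(1−ν²)/E_s · I_f.
S_e = 254 × 3.1 × (1 − 0.24²) / 58400 × 0.65
    = 254 × 3.1 × 0.9424 / 58400 × 0.65
    = 0.008259 m = 8.259 mm

S_e ≈ 8.26 mm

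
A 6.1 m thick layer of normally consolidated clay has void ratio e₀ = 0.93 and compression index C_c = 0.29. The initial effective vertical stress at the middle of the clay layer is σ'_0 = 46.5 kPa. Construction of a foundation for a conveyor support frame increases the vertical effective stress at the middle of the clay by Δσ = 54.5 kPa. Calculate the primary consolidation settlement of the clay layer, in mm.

S_c ≈ 309 mm

Final effective stress: σ'_f = σ'_0 + Δσ = 46.5 + 54.5 = 101 kPa.
Normally consolidated clay, so the full stress increment lies on the virgin compression line:
S_c = C_c·H/(1+e₀)·log₁₀(σ'_f/σ'_0) = 0.29×6.1/(1+0.93)×log₁₀(101/46.5)
    = 0.91658 × 0.33687 = 0.3088 m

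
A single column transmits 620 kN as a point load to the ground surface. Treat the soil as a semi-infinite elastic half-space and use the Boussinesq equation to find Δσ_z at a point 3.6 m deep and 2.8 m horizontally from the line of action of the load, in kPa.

Boussinesq vertical stress below a point load on an elastic half-space:
Δσ_z = 3P/(2πz²) · [1 + (r/z)²]^(−5/2)
r/z = 2.8/3.6 = 0.77778; [1+(r/z)²]^(−5/2) = 0.30645.
Δσ_z = 3×620/(2π×3.6²) × 0.30645 = 22.842 × 0.30645 = 7 kPa

Δσ_z ≈ 7 kPa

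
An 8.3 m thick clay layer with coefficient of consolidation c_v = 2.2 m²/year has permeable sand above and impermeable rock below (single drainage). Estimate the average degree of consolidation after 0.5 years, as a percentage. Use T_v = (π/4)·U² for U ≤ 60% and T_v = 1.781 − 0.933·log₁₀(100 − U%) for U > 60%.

Drainage path length: H_d = H = 8.3 m (single drainage).
T_v = c_v·t/H_d² = 2.2×0.5/8.3² = 0.015967.
T_v = 0.015967 corresponds to the U ≤ 60% branch:
U = √(4T_v/π) = 0.1426

U ≈ 14.3 %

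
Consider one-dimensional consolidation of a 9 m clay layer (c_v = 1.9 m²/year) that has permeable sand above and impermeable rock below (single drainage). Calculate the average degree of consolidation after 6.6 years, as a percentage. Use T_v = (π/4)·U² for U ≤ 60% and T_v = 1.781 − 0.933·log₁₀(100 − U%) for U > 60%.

Drainage path length: H_d = H = 9 m (single drainage).
T_v = c_v·t/H_d² = 1.9×6.6/9² = 0.15481.
T_v = 0.15481 corresponds to the U ≤ 60% branch:
U = √(4T_v/π) = 0.444

U ≈ 44.4 %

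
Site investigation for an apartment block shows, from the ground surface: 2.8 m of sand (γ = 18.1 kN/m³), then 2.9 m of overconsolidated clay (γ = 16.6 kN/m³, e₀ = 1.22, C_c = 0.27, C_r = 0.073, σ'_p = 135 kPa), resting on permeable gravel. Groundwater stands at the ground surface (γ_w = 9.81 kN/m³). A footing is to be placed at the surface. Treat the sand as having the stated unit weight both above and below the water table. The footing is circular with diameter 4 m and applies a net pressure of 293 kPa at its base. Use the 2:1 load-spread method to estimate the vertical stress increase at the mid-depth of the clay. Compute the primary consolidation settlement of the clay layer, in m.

Mid-depth of clay below the ground surface: z = 2.8 + 2.9/2 = 4.25 m.
Total vertical stress at mid-clay: σ_v = 18.1×2.8 + 16.6×1.45 = 74.75 kPa.
Pore pressure: u = 9.81×(4.25 − 0) = 41.693 kPa.
Initial effective stress: σ'_0 = σ_v − u = 74.75 − 41.693 = 33.057 kPa.
Stress increase at mid-clay by the 2:1 spreading method:
Δσ ≈ qD²/(D+z)² = 293×4²/(4+4.25)² = 68.878 kPa
Final effective stress: σ'_f = 33.057 + 68.878 = 101.94 kPa.
σ'_f = 101.94 ≤ σ'_p = 135 kPa, so the clay remains overconsolidated and only the recompression index applies:
S_c = C_r·H/(1+e₀)·log₁₀(σ'_f/σ'_0) = 0.073×2.9/2.22×log₁₀(101.94/33.057)
    = 0.09536 × 0.48908 = 0.04664 m

S_c ≈ 0.0466 m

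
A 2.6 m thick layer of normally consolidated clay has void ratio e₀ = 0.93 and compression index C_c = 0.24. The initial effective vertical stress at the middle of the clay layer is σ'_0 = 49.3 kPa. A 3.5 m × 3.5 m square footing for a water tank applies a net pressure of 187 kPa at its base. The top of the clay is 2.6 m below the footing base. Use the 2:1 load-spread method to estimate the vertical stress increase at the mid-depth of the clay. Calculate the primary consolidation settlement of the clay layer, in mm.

Mid-depth of clay below the footing base: z = 2.6 + 2.6/2 = 3.9 m.
Stress increase at mid-clay by the 2:1 spreading method:
Δσ = qBL/((B+z)(L+z)) = 187×3.5×3.5/((3.5+3.9)(3.5+3.9)) = 41.833 kPa
Final effective stress: σ'_f = σ'_0 + Δσ = 49.3 + 41.833 = 91.133 kPa.
Normally consolidated clay, so the full stress increment lies on the virgin compression line:
S_c = C_c·H/(1+e₀)·log₁₀(σ'_f/σ'_0) = 0.24×2.6/(1+0.93)×log₁₀(91.133/49.3)
    = 0.32332 × 0.26683 = 0.08627 m

S_c ≈ 86.3 mm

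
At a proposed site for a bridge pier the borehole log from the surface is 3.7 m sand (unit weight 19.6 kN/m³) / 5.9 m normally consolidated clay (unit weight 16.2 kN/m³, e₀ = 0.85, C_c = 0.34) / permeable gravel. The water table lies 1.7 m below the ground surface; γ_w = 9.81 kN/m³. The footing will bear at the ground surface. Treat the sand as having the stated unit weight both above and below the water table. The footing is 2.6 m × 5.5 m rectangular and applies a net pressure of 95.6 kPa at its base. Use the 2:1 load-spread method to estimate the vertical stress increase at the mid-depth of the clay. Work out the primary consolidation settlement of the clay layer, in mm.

S_c ≈ 73.7 mm

Mid-depth of clay below the ground surface: z = 3.7 + 5.9/2 = 6.65 m.
Total vertical stress at mid-clay: σ_v = 19.6×3.7 + 16.2×2.95 = 120.31 kPa.
Pore pressure: u = 9.81×(6.65 − 1.7) = 48.56 kPa.
Initial effective stress: σ'_0 = σ_v − u = 120.31 − 48.56 = 71.75 kPa.
Stress increase at mid-clay by the 2:1 spreading method:
Δσ = qBL/((B+z)(L+z)) = 95.6×2.6×5.5/((2.6+6.65)(5.5+6.65)) = 12.164 kPa
Final effective stress: σ'_f = σ'_0 + Δσ = 71.75 + 12.164 = 83.914 kPa.
Normally consolidated clay, so the full stress increment lies on the virgin compression line:
S_c = C_c·H/(1+e₀)·log₁₀(σ'_f/σ'_0) = 0.34×5.9/(1+0.85)×log₁₀(83.914/71.75)
    = 1.0843 × 0.068013 = 0.07375 m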